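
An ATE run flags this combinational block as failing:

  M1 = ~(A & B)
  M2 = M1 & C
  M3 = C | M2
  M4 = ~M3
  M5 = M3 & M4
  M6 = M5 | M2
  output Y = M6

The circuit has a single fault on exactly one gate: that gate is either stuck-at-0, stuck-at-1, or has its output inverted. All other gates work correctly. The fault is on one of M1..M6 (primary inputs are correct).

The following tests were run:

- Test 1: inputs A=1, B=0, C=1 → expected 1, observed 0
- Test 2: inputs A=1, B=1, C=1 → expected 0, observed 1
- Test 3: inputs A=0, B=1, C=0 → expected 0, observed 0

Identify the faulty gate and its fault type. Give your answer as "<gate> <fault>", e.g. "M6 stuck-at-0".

Fault-free values for test 1 (A=1, B=0, C=1): M1=1, M2=1, M3=1, M4=0, M5=0, M6=1, giving Y=1. Observed 0.
Test 1: faults giving observed 0 are {M1 stuck-at-0, M1 inverted output, M2 stuck-at-0, M2 inverted output, M6 stuck-at-0, M6 inverted output}.
Test 2 (A=1, B=1, C=1): fault-free M1=0, M2=0, M3=1, M4=0, M5=0, M6=0 → 0; observed 1. Eliminates M1 stuck-at-0, M2 stuck-at-0, M6 stuck-at-0.
Test 3 (A=0, B=1, C=0): fault-free M1=1, M2=0, M3=0, M4=1, M5=0, M6=0 → 0; observed 0. Eliminates M2 inverted output, M6 inverted output.
Only M1 inverted output is consistent with every test.

M1 inverted output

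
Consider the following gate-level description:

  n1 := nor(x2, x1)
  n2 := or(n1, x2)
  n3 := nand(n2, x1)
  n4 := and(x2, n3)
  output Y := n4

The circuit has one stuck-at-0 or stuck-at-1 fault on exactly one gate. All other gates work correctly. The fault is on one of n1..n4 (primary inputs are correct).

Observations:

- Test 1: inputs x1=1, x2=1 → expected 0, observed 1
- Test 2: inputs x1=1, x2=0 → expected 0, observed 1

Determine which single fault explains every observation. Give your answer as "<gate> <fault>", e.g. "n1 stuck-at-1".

Fault-free values for test 1 (x1=1, x2=1): n1=0, n2=1, n3=0, n4=0, giving Y=0. Observed 1.
Test 1: faults giving observed 1 are {n2 stuck-at-0, n3 stuck-at-1, n4 stuck-at-1}.
Test 2 (x1=1, x2=0): fault-free n1=0, n2=0, n3=1, n4=0 → 0; observed 1. Eliminates n2 stuck-at-0, n3 stuck-at-1.
Only n4 stuck-at-1 is consistent with every test.

n4 stuck-at-1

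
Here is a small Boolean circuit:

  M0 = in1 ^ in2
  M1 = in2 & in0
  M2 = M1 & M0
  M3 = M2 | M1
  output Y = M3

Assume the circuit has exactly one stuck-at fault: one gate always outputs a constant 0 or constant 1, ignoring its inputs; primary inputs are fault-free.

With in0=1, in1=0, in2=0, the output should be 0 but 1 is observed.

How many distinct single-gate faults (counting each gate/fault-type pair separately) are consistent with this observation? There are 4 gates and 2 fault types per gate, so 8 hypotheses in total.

Fault-free: M0=0, M1=0, M2=0, M3=0 → 0. Observed 1.
  M0 stuck-at-0: output 0 ✗
  M0 stuck-at-1: output 0 ✗
  M1 stuck-at-0: output 0 ✗
  M1 stuck-at-1: output 1 ✓
  M2 stuck-at-0: output 0 ✗
  M2 stuck-at-1: output 1 ✓
  M3 stuck-at-0: output 0 ✗
  M3 stuck-at-1: output 1 ✓
Consistent faults: {M1 stuck-at-1, M2 stuck-at-1, M3 stuck-at-1} — 3 in all.

3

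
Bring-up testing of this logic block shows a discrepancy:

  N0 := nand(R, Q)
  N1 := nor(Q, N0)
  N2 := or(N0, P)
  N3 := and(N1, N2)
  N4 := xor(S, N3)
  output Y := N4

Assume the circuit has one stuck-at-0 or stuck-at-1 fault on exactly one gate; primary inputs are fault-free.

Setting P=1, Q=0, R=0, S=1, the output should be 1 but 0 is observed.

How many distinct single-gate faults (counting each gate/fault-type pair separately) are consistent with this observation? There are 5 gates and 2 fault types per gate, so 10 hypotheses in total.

Fault-free: N0=1, N1=0, N2=1, N3=0, N4=1 → 1. Observed 0.
  N0 stuck-at-0: output 0 ✓
  N0 stuck-at-1: output 1 ✗
  N1 stuck-at-0: output 1 ✗
  N1 stuck-at-1: output 0 ✓
  N2 stuck-at-0: output 1 ✗
  N2 stuck-at-1: output 1 ✗
  N3 stuck-at-0: output 1 ✗
  N3 stuck-at-1: output 0 ✓
  N4 stuck-at-0: output 0 ✓
  N4 stuck-at-1: output 1 ✗
Consistent faults: {N0 stuck-at-0, N1 stuck-at-1, N3 stuck-at-1, N4 stuck-at-0} — 4 in all.

4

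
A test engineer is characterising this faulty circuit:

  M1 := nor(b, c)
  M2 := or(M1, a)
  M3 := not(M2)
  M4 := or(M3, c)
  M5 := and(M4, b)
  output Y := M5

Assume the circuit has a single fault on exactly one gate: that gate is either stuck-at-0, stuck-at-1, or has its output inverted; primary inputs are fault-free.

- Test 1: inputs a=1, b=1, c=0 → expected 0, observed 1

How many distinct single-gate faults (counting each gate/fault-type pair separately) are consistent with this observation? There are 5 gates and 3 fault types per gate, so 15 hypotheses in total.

8

Fault-free: M1=0, M2=1, M3=0, M4=0, M5=0 → 0. Observed 1.
  M1: none of the 3 fault types match ✗
  M2: stuck-at-0, inverted output ✓; others ✗
  M3: stuck-at-1, inverted output ✓; others ✗
  M4: stuck-at-1, inverted output ✓; others ✗
  M5: stuck-at-1, inverted output ✓; others ✗
Consistent faults: {M2 stuck-at-0, M2 inverted output, M3 stuck-at-1, M3 inverted output, M4 stuck-at-1, M4 inverted output, M5 stuck-at-1, M5 inverted output} — 8 in all.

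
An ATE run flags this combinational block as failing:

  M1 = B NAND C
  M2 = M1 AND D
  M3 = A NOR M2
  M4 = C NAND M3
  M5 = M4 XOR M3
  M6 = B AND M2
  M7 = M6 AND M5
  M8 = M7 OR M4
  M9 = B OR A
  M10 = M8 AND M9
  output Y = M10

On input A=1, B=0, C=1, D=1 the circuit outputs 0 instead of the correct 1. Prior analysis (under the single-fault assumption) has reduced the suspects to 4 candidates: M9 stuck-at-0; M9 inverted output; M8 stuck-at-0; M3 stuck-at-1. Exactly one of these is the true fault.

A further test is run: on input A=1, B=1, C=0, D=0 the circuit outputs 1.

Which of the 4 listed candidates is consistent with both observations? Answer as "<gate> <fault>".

Evaluate each candidate on input A=1, B=1, C=0, D=0:
  M9 stuck-at-0: M1=1, M2=0, M3=0, M4=1, M5=1, M6=0, M7=0, M8=1, M9=0 [stuck-at-0], M10=0 → 0 — eliminated
  M9 inverted output: M1=1, M2=0, M3=0, M4=1, M5=1, M6=0, M7=0, M8=1, M9=0 [inverted output], M10=0 → 0 — eliminated
  M8 stuck-at-0: M1=1, M2=0, M3=0, M4=1, M5=1, M6=0, M7=0, M8=0 [stuck-at-0], M9=1, M10=0 → 0 — eliminated
  M3 stuck-at-1: M1=1, M2=0, M3=1 [stuck-at-1], M4=1, M5=0, M6=0, M7=0, M8=1, M9=1, M10=1 → 1 — matches
Only M3 stuck-at-1 reproduces the observed 1.

M3 stuck-at-1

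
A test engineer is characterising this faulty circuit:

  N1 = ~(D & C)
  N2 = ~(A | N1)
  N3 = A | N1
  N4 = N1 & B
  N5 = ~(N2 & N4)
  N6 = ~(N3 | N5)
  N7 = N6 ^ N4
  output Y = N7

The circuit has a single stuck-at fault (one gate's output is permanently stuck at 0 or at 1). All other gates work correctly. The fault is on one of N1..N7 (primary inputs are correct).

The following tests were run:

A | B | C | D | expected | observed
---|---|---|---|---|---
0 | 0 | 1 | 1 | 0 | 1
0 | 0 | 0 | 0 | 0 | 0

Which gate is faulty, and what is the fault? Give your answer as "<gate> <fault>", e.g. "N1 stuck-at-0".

N5 stuck-at-0

Fault-free values for test 1 (A=0, B=0, C=1, D=1): N1=0, N2=1, N3=0, N4=0, N5=1, N6=0, N7=0, giving Y=0. Observed 1.
Test 1: faults giving observed 1 are {N5 stuck-at-0, N6 stuck-at-1, N7 stuck-at-1}.
Test 2 (A=0, B=0, C=0, D=0): fault-free N1=1, N2=0, N3=1, N4=0, N5=1, N6=0, N7=0 → 0; observed 0. Eliminates N6 stuck-at-1, N7 stuck-at-1.
Only N5 stuck-at-0 is consistent with every test.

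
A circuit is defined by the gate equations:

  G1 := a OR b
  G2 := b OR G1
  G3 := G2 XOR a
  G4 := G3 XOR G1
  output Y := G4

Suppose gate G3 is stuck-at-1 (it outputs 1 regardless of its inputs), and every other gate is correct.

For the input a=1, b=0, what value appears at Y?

0

Propagate with G3 forced: G1=1, G2=1, G3=1 [stuck-at-1], G4=0.
So Y = 0. (Without the fault it would be 1.)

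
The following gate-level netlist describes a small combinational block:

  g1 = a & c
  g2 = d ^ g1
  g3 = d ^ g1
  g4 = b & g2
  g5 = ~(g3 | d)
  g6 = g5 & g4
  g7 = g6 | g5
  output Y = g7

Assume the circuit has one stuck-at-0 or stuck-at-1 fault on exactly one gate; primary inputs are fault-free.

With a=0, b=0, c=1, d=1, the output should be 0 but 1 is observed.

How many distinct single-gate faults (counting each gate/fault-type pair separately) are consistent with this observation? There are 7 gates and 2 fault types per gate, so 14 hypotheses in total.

3

Fault-free: g1=0, g2=1, g3=1, g4=0, g5=0, g6=0, g7=0 → 0. Observed 1.
  g1 stuck-at-0: output 0 ✗
  g1 stuck-at-1: output 0 ✗
  g2 stuck-at-0: output 0 ✗
  g2 stuck-at-1: output 0 ✗
  g3 stuck-at-0: output 0 ✗
  g3 stuck-at-1: output 0 ✗
  g4 stuck-at-0: output 0 ✗
  g4 stuck-at-1: output 0 ✗
  g5 stuck-at-0: output 0 ✗
  g5 stuck-at-1: output 1 ✓
  g6 stuck-at-0: output 0 ✗
  g6 stuck-at-1: output 1 ✓
  g7 stuck-at-0: output 0 ✗
  g7 stuck-at-1: output 1 ✓
Consistent faults: {g5 stuck-at-1, g6 stuck-at-1, g7 stuck-at-1} — 3 in all.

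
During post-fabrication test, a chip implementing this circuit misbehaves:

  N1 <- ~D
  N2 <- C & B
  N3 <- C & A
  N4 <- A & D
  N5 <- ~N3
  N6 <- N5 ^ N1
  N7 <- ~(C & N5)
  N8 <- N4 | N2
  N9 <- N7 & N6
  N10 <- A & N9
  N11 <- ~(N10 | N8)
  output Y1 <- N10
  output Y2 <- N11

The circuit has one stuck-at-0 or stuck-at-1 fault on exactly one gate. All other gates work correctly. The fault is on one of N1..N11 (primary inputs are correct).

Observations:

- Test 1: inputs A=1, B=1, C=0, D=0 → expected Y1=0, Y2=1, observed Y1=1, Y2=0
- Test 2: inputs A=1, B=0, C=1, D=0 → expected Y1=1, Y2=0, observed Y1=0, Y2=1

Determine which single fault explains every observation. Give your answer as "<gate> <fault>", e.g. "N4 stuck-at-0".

N1 stuck-at-0

Fault-free values for test 1 (A=1, B=1, C=0, D=0): N1=1, N2=0, N3=0, N4=0, N5=1, N6=0, N7=1, N8=0, N9=0, N10=0, N11=1, giving Y1=0, Y2=1. Observed Y1=1, Y2=0.
Test 1: faults giving observed Y1=1, Y2=0 are {N1 stuck-at-0, N3 stuck-at-1, N5 stuck-at-0, N6 stuck-at-1, N9 stuck-at-1, N10 stuck-at-1}.
Test 2 (A=1, B=0, C=1, D=0): fault-free N1=1, N2=0, N3=1, N4=0, N5=0, N6=1, N7=1, N8=0, N9=1, N10=1, N11=0 → Y1=1, Y2=0; observed Y1=0, Y2=1. Eliminates N3 stuck-at-1, N5 stuck-at-0, N6 stuck-at-1, N9 stuck-at-1, N10 stuck-at-1.
Only N1 stuck-at-0 is consistent with every test.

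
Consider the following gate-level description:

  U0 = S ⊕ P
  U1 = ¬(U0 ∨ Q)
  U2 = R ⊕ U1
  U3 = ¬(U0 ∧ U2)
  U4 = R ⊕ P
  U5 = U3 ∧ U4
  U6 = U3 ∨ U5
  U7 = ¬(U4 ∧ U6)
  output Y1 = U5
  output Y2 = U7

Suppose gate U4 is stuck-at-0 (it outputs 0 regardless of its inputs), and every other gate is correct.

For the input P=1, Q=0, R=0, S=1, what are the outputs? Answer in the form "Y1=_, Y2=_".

Propagate with U4 forced: U0=0, U1=1, U2=1, U3=1, U4=0 [stuck-at-0], U5=0, U6=1, U7=1.
So the outputs are Y1=0, Y2=1. (Without the fault they would be Y1=1, Y2=0.)

Y1=0, Y2=1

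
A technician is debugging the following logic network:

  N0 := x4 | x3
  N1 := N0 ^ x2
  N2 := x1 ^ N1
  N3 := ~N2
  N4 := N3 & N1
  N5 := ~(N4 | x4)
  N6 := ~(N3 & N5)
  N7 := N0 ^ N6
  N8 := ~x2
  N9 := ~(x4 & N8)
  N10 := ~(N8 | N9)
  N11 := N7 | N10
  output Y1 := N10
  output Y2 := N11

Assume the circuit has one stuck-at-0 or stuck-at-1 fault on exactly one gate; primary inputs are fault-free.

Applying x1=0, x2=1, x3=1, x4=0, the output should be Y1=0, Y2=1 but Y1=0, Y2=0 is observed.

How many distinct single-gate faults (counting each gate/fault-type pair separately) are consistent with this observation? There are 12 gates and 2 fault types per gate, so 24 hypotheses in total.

Fault-free: N0=1, N1=0, N2=0, N3=1, N4=0, N5=1, N6=0, N7=1, N8=0, N9=1, N10=0, N11=1 → Y1=0, Y2=1. Observed Y1=0, Y2=0.
  N0: none of the 2 fault types match ✗
  N1: stuck-at-1 ✓; others ✗
  N2: stuck-at-1 ✓; others ✗
  N3: stuck-at-0 ✓; others ✗
  N4: stuck-at-1 ✓; others ✗
  N5: stuck-at-0 ✓; others ✗
  N6: stuck-at-1 ✓; others ✗
  N7: stuck-at-0 ✓; others ✗
  N8: none of the 2 fault types match ✗
  N9: none of the 2 fault types match ✗
  N10: none of the 2 fault types match ✗
  N11: stuck-at-0 ✓; others ✗
Consistent faults: {N1 stuck-at-1, N2 stuck-at-1, N3 stuck-at-0, N4 stuck-at-1, N5 stuck-at-0, N6 stuck-at-1, N7 stuck-at-0, N11 stuck-at-0} — 8 in all.

8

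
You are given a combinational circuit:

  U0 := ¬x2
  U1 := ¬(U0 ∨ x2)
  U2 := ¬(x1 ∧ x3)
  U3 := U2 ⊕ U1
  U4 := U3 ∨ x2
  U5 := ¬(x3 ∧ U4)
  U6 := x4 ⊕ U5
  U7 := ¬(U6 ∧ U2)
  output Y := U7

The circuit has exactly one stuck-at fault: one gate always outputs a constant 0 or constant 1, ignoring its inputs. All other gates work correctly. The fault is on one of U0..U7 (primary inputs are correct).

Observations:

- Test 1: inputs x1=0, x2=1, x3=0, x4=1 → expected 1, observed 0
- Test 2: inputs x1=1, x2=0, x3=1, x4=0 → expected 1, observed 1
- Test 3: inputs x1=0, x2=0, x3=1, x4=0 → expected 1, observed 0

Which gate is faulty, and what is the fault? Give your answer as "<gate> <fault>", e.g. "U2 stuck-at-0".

U6 stuck-at-1

Fault-free values for test 1 (x1=0, x2=1, x3=0, x4=1): U0=0, U1=0, U2=1, U3=1, U4=1, U5=1, U6=0, U7=1, giving Y=1. Observed 0.
Test 1: faults giving observed 0 are {U5 stuck-at-0, U6 stuck-at-1, U7 stuck-at-0}.
Test 2 (x1=1, x2=0, x3=1, x4=0): fault-free U0=1, U1=0, U2=0, U3=0, U4=0, U5=1, U6=1, U7=1 → 1; observed 1. Eliminates U7 stuck-at-0.
Test 3 (x1=0, x2=0, x3=1, x4=0): fault-free U0=1, U1=0, U2=1, U3=1, U4=1, U5=0, U6=0, U7=1 → 1; observed 0. Eliminates U5 stuck-at-0.
Only U6 stuck-at-1 is consistent with every test.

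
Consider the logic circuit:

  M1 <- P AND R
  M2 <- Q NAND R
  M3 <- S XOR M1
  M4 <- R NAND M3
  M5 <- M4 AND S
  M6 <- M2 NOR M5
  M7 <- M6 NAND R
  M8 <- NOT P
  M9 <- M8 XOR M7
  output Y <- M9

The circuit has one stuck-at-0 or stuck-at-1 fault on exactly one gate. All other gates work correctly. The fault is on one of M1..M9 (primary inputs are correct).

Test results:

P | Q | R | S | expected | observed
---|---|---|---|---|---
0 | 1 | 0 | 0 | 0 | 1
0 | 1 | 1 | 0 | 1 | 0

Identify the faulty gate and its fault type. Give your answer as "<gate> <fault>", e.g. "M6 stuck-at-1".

Fault-free values for test 1 (P=0, Q=1, R=0, S=0): M1=0, M2=1, M3=0, M4=1, M5=0, M6=0, M7=1, M8=1, M9=0, giving Y=0. Observed 1.
Test 1: faults giving observed 1 are {M7 stuck-at-0, M8 stuck-at-0, M9 stuck-at-1}.
Test 2 (P=0, Q=1, R=1, S=0): fault-free M1=0, M2=0, M3=0, M4=1, M5=0, M6=1, M7=0, M8=1, M9=1 → 1; observed 0. Eliminates M7 stuck-at-0, M9 stuck-at-1.
Only M8 stuck-at-0 is consistent with every test.

M8 stuck-at-0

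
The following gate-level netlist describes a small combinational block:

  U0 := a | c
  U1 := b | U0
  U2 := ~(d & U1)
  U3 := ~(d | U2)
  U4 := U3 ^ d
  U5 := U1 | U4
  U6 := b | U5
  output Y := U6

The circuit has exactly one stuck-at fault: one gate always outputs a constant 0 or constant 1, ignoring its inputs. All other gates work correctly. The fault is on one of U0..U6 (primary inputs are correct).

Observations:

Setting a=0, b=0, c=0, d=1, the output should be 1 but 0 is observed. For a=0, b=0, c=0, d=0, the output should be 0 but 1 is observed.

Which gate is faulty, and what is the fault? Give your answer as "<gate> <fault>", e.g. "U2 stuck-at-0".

U3 stuck-at-1

Fault-free values for test 1 (a=0, b=0, c=0, d=1): U0=0, U1=0, U2=1, U3=0, U4=1, U5=1, U6=1, giving Y=1. Observed 0.
Test 1: faults giving observed 0 are {U3 stuck-at-1, U4 stuck-at-0, U5 stuck-at-0, U6 stuck-at-0}.
Test 2 (a=0, b=0, c=0, d=0): fault-free U0=0, U1=0, U2=1, U3=0, U4=0, U5=0, U6=0 → 0; observed 1. Eliminates U4 stuck-at-0, U5 stuck-at-0, U6 stuck-at-0.
Only U3 stuck-at-1 is consistent with every test.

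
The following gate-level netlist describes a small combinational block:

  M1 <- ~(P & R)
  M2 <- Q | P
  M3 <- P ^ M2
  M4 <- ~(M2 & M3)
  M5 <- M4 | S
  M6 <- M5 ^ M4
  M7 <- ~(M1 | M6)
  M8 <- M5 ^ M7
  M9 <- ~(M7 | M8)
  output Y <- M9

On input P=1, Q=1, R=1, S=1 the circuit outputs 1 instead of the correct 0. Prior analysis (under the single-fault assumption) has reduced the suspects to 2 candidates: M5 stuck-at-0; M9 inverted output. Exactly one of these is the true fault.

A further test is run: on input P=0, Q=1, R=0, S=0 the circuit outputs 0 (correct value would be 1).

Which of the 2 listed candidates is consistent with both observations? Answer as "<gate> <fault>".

Evaluate each candidate on input P=0, Q=1, R=0, S=0:
  M5 stuck-at-0: M1=1, M2=1, M3=1, M4=0, M5=0 [stuck-at-0], M6=0, M7=0, M8=0, M9=1 → 1 — eliminated
  M9 inverted output: M1=1, M2=1, M3=1, M4=0, M5=0, M6=0, M7=0, M8=0, M9=0 [inverted output] → 0 — matches
Only M9 inverted output reproduces the observed 0.

M9 inverted output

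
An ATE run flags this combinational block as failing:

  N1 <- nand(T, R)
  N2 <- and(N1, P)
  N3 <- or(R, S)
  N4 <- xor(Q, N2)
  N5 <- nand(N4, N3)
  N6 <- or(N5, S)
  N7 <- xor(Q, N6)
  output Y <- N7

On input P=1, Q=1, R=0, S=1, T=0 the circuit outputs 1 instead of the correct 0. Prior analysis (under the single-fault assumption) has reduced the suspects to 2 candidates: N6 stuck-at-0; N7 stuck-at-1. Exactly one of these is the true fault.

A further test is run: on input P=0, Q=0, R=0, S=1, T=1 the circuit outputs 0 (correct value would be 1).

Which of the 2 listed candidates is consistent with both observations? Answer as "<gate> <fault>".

N6 stuck-at-0

Evaluate each candidate on input P=0, Q=0, R=0, S=1, T=1:
  N6 stuck-at-0: N1=1, N2=0, N3=1, N4=0, N5=1, N6=0 [stuck-at-0], N7=0 → 0 — matches
  N7 stuck-at-1: N1=1, N2=0, N3=1, N4=0, N5=1, N6=1, N7=1 [stuck-at-1] → 1 — eliminated
Only N6 stuck-at-0 reproduces the observed 0.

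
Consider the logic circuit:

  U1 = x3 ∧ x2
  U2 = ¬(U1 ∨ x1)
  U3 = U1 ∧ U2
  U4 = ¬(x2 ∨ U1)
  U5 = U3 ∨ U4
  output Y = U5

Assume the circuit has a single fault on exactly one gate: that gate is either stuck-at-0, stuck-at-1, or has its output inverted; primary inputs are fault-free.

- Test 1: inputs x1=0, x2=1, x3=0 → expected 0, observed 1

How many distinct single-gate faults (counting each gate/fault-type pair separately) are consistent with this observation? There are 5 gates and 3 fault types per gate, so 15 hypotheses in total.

6

Fault-free: U1=0, U2=1, U3=0, U4=0, U5=0 → 0. Observed 1.
  U1: none of the 3 fault types match ✗
  U2: none of the 3 fault types match ✗
  U3: stuck-at-1, inverted output ✓; others ✗
  U4: stuck-at-1, inverted output ✓; others ✗
  U5: stuck-at-1, inverted output ✓; others ✗
Consistent faults: {U3 stuck-at-1, U3 inverted output, U4 stuck-at-1, U4 inverted output, U5 stuck-at-1, U5 inverted output} — 6 in all.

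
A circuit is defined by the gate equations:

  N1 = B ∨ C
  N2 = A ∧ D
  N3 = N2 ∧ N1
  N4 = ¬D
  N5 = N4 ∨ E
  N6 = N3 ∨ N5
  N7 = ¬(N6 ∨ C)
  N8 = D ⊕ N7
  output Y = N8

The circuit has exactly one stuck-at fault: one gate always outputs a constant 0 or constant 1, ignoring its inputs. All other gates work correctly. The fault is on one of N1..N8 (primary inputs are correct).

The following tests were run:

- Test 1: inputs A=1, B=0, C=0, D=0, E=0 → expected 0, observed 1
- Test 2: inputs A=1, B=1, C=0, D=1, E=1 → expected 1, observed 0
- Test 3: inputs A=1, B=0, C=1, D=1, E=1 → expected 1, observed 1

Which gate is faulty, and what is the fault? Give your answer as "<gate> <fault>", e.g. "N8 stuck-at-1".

Fault-free values for test 1 (A=1, B=0, C=0, D=0, E=0): N1=0, N2=0, N3=0, N4=1, N5=1, N6=1, N7=0, N8=0, giving Y=0. Observed 1.
Test 1: faults giving observed 1 are {N4 stuck-at-0, N5 stuck-at-0, N6 stuck-at-0, N7 stuck-at-1, N8 stuck-at-1}.
Test 2 (A=1, B=1, C=0, D=1, E=1): fault-free N1=1, N2=1, N3=1, N4=0, N5=1, N6=1, N7=0, N8=1 → 1; observed 0. Eliminates N4 stuck-at-0, N5 stuck-at-0, N8 stuck-at-1.
Test 3 (A=1, B=0, C=1, D=1, E=1): fault-free N1=1, N2=1, N3=1, N4=0, N5=1, N6=1, N7=0, N8=1 → 1; observed 1. Eliminates N7 stuck-at-1.
Only N6 stuck-at-0 is consistent with every test.

N6 stuck-at-0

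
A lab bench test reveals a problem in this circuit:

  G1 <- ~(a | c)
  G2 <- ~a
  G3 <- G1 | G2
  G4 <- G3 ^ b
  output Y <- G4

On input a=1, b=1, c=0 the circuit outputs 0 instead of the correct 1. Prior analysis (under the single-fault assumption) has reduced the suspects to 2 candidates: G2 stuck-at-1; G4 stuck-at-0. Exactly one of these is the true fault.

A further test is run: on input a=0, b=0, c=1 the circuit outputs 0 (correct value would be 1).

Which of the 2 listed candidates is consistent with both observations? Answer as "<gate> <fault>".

Evaluate each candidate on input a=0, b=0, c=1:
  G2 stuck-at-1: G1=0, G2=1 [stuck-at-1], G3=1, G4=1 → 1 — eliminated
  G4 stuck-at-0: G1=0, G2=1, G3=1, G4=0 [stuck-at-0] → 0 — matches
Only G4 stuck-at-0 reproduces the observed 0.

G4 stuck-at-0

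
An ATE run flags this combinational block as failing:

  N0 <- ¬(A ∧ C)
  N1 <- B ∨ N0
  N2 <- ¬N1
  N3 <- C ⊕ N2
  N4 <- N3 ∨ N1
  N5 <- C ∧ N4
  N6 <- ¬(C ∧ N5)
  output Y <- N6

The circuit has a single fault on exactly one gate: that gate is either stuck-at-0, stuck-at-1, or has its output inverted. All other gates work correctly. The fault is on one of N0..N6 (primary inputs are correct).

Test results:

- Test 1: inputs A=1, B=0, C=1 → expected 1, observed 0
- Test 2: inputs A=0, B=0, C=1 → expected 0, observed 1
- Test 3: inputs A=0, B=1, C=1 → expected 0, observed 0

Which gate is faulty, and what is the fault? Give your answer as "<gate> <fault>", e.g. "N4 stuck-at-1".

N0 inverted output

Fault-free values for test 1 (A=1, B=0, C=1): N0=0, N1=0, N2=1, N3=0, N4=0, N5=0, N6=1, giving Y=1. Observed 0.
Test 1: faults giving observed 0 are {N0 stuck-at-1, N0 inverted output, N1 stuck-at-1, N1 inverted output, N2 stuck-at-0, N2 inverted output, N3 stuck-at-1, N3 inverted output, N4 stuck-at-1, N4 inverted output, N5 stuck-at-1, N5 inverted output, N6 stuck-at-0, N6 inverted output}.
Test 2 (A=0, B=0, C=1): fault-free N0=1, N1=1, N2=0, N3=1, N4=1, N5=1, N6=0 → 0; observed 1. Eliminates N0 stuck-at-1, N1 stuck-at-1, N2 stuck-at-0, N2 inverted output, N3 stuck-at-1, N3 inverted output, N4 stuck-at-1, N5 stuck-at-1, N6 stuck-at-0.
Test 3 (A=0, B=1, C=1): fault-free N0=1, N1=1, N2=0, N3=1, N4=1, N5=1, N6=0 → 0; observed 0. Eliminates N1 inverted output, N4 inverted output, N5 inverted output, N6 inverted output.
Only N0 inverted output is consistent with every test.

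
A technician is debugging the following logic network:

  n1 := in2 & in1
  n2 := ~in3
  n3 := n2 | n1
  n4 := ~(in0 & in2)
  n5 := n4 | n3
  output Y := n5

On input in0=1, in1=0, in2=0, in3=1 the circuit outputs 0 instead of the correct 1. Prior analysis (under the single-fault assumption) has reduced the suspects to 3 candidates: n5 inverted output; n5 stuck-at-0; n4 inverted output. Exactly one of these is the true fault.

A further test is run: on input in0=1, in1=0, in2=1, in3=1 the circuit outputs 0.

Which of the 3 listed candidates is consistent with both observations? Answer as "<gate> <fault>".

Evaluate each candidate on input in0=1, in1=0, in2=1, in3=1:
  n5 inverted output: n1=0, n2=0, n3=0, n4=0, n5=1 [inverted output] → 1 — eliminated
  n5 stuck-at-0: n1=0, n2=0, n3=0, n4=0, n5=0 [stuck-at-0] → 0 — matches
  n4 inverted output: n1=0, n2=0, n3=0, n4=1 [inverted output], n5=1 → 1 — eliminated
Only n5 stuck-at-0 reproduces the observed 0.

n5 stuck-at-0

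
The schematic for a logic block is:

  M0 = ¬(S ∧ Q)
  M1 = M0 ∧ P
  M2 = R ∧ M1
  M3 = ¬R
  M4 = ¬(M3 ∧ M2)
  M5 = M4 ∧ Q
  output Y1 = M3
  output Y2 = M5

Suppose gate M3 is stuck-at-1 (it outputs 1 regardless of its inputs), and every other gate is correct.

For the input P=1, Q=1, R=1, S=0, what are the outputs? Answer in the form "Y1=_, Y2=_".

Propagate with M3 forced: M0=1, M1=1, M2=1, M3=1 [stuck-at-1], M4=0, M5=0.
So the outputs are Y1=1, Y2=0. (Without the fault they would be Y1=0, Y2=1.)

Y1=1, Y2=0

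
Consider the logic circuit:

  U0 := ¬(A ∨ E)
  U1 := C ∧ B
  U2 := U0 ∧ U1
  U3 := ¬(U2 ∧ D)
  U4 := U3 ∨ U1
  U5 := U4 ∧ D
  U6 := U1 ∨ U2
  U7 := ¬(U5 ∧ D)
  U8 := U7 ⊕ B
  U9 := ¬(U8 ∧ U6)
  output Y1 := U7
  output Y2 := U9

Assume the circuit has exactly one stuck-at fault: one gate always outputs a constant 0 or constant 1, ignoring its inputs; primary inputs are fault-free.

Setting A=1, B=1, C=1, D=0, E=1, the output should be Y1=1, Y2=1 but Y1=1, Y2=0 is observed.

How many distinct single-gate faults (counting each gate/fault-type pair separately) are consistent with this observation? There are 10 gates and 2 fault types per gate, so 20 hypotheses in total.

2

Fault-free: U0=0, U1=1, U2=0, U3=1, U4=1, U5=0, U6=1, U7=1, U8=0, U9=1 → Y1=1, Y2=1. Observed Y1=1, Y2=0.
  U0: none of the 2 fault types match ✗
  U1: none of the 2 fault types match ✗
  U2: none of the 2 fault types match ✗
  U3: none of the 2 fault types match ✗
  U4: none of the 2 fault types match ✗
  U5: none of the 2 fault types match ✗
  U6: none of the 2 fault types match ✗
  U7: none of the 2 fault types match ✗
  U8: stuck-at-1 ✓; others ✗
  U9: stuck-at-0 ✓; others ✗
Consistent faults: {U8 stuck-at-1, U9 stuck-at-0} — 2 in all.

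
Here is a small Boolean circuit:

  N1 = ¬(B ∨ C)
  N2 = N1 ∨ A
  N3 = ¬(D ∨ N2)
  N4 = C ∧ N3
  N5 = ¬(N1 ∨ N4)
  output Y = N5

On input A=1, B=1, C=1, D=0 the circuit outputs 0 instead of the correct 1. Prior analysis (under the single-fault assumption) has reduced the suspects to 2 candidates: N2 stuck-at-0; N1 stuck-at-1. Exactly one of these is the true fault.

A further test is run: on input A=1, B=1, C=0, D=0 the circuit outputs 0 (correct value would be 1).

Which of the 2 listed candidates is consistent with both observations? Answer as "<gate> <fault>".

N1 stuck-at-1

Evaluate each candidate on input A=1, B=1, C=0, D=0:
  N2 stuck-at-0: N1=0, N2=0 [stuck-at-0], N3=1, N4=0, N5=1 → 1 — eliminated
  N1 stuck-at-1: N1=1 [stuck-at-1], N2=1, N3=0, N4=0, N5=0 → 0 — matches
Only N1 stuck-at-1 reproduces the observed 0.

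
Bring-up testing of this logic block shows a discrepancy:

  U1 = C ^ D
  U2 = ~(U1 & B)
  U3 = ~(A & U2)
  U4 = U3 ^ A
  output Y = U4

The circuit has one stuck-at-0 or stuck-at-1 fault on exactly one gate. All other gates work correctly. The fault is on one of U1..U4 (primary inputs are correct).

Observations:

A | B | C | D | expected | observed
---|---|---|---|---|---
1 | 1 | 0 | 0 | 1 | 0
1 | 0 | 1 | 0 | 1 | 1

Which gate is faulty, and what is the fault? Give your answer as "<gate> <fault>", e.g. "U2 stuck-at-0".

U1 stuck-at-1

Fault-free values for test 1 (A=1, B=1, C=0, D=0): U1=0, U2=1, U3=0, U4=1, giving Y=1. Observed 0.
Test 1: faults giving observed 0 are {U1 stuck-at-1, U2 stuck-at-0, U3 stuck-at-1, U4 stuck-at-0}.
Test 2 (A=1, B=0, C=1, D=0): fault-free U1=1, U2=1, U3=0, U4=1 → 1; observed 1. Eliminates U2 stuck-at-0, U3 stuck-at-1, U4 stuck-at-0.
Only U1 stuck-at-1 is consistent with every test.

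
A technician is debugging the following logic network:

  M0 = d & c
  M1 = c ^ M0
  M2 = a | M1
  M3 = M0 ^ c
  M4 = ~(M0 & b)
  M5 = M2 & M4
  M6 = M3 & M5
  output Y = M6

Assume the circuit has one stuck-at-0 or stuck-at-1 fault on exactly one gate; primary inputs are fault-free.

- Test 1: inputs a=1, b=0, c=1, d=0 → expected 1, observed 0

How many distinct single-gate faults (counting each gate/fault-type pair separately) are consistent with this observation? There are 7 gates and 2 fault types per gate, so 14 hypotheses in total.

Fault-free: M0=0, M1=1, M2=1, M3=1, M4=1, M5=1, M6=1 → 1. Observed 0.
  M0 stuck-at-0: output 1 ✗
  M0 stuck-at-1: output 0 ✓
  M1 stuck-at-0: output 1 ✗
  M1 stuck-at-1: output 1 ✗
  M2 stuck-at-0: output 0 ✓
  M2 stuck-at-1: output 1 ✗
  M3 stuck-at-0: output 0 ✓
  M3 stuck-at-1: output 1 ✗
  M4 stuck-at-0: output 0 ✓
  M4 stuck-at-1: output 1 ✗
  M5 stuck-at-0: output 0 ✓
  M5 stuck-at-1: output 1 ✗
  M6 stuck-at-0: output 0 ✓
  M6 stuck-at-1: output 1 ✗
Consistent faults: {M0 stuck-at-1, M2 stuck-at-0, M3 stuck-at-0, M4 stuck-at-0, M5 stuck-at-0, M6 stuck-at-0} — 6 in all.

6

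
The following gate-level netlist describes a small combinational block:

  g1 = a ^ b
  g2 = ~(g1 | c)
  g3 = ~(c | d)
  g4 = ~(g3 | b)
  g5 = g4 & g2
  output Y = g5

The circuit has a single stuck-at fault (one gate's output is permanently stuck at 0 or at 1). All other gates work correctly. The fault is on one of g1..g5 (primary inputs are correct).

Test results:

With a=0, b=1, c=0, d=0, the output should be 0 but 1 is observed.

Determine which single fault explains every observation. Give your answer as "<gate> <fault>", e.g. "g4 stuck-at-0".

Fault-free values for test 1 (a=0, b=1, c=0, d=0): g1=1, g2=0, g3=1, g4=0, g5=0, giving Y=0. Observed 1.
Test 1: faults giving observed 1 are {g5 stuck-at-1}.
Only g5 stuck-at-1 is consistent with every test.

g5 stuck-at-1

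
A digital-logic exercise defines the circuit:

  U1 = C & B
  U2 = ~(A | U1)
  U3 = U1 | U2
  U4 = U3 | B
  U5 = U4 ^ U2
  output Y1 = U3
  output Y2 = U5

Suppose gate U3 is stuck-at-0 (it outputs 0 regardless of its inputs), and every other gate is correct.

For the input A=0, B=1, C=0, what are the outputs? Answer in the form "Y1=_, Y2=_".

Propagate with U3 forced: U1=0, U2=1, U3=0 [stuck-at-0], U4=1, U5=0.
So the outputs are Y1=0, Y2=0. (Without the fault they would be Y1=1, Y2=0.)

Y1=0, Y2=0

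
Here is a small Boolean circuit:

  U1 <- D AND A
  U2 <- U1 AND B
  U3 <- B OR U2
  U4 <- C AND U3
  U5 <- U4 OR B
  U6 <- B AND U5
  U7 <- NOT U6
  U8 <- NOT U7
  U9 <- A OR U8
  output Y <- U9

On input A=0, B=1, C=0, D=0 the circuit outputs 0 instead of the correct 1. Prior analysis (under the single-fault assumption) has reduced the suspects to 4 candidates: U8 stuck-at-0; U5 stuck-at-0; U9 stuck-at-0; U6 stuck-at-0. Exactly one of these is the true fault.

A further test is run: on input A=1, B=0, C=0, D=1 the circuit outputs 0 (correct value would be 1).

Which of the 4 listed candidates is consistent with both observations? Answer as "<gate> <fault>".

Evaluate each candidate on input A=1, B=0, C=0, D=1:
  U8 stuck-at-0: U1=1, U2=0, U3=0, U4=0, U5=0, U6=0, U7=1, U8=0 [stuck-at-0], U9=1 → 1 — eliminated
  U5 stuck-at-0: U1=1, U2=0, U3=0, U4=0, U5=0 [stuck-at-0], U6=0, U7=1, U8=0, U9=1 → 1 — eliminated
  U9 stuck-at-0: U1=1, U2=0, U3=0, U4=0, U5=0, U6=0, U7=1, U8=0, U9=0 [stuck-at-0] → 0 — matches
  U6 stuck-at-0: U1=1, U2=0, U3=0, U4=0, U5=0, U6=0 [stuck-at-0], U7=1, U8=0, U9=1 → 1 — eliminated
Only U9 stuck-at-0 reproduces the observed 0.

U9 stuck-at-0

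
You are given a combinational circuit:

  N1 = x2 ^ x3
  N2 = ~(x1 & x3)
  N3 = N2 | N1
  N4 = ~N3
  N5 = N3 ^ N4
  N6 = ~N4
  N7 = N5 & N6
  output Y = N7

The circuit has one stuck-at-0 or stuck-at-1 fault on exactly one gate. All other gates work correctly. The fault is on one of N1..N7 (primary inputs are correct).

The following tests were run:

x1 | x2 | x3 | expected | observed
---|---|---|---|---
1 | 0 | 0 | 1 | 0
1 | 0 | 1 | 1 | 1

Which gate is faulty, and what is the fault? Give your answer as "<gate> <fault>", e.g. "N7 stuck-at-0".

Fault-free values for test 1 (x1=1, x2=0, x3=0): N1=0, N2=1, N3=1, N4=0, N5=1, N6=1, N7=1, giving Y=1. Observed 0.
Test 1: faults giving observed 0 are {N2 stuck-at-0, N3 stuck-at-0, N4 stuck-at-1, N5 stuck-at-0, N6 stuck-at-0, N7 stuck-at-0}.
Test 2 (x1=1, x2=0, x3=1): fault-free N1=1, N2=0, N3=1, N4=0, N5=1, N6=1, N7=1 → 1; observed 1. Eliminates N3 stuck-at-0, N4 stuck-at-1, N5 stuck-at-0, N6 stuck-at-0, N7 stuck-at-0.
Only N2 stuck-at-0 is consistent with every test.

N2 stuck-at-0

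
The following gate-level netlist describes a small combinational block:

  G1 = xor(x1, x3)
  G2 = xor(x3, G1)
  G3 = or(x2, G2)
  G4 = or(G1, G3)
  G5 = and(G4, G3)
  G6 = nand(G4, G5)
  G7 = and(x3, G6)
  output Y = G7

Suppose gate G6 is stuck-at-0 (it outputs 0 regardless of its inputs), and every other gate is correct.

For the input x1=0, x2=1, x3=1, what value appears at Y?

0

Propagate with G6 forced: G1=1, G2=0, G3=1, G4=1, G5=1, G6=0 [stuck-at-0], G7=0.
So Y = 0. (Same as the fault-free value — the fault is masked on this input.)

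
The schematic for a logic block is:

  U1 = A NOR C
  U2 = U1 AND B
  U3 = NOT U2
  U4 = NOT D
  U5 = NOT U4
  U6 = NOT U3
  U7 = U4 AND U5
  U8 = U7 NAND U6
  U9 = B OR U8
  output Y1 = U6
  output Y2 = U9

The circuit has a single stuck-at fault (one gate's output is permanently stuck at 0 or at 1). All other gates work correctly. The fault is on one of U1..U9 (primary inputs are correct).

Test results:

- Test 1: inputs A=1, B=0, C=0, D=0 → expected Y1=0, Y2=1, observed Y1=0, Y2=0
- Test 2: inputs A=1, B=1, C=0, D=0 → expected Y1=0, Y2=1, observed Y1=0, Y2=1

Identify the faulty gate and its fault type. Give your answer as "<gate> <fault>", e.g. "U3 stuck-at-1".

Fault-free values for test 1 (A=1, B=0, C=0, D=0): U1=0, U2=0, U3=1, U4=1, U5=0, U6=0, U7=0, U8=1, U9=1, giving Y1=0, Y2=1. Observed Y1=0, Y2=0.
Test 1: faults giving observed Y1=0, Y2=0 are {U8 stuck-at-0, U9 stuck-at-0}.
Test 2 (A=1, B=1, C=0, D=0): fault-free U1=0, U2=0, U3=1, U4=1, U5=0, U6=0, U7=0, U8=1, U9=1 → Y1=0, Y2=1; observed Y1=0, Y2=1. Eliminates U9 stuck-at-0.
Only U8 stuck-at-0 is consistent with every test.

U8 stuck-at-0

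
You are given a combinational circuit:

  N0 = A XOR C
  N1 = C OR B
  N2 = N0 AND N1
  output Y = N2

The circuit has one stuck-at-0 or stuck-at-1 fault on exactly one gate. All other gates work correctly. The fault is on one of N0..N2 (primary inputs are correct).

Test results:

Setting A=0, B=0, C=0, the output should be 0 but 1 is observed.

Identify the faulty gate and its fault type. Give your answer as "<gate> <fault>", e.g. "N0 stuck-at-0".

Fault-free values for test 1 (A=0, B=0, C=0): N0=0, N1=0, N2=0, giving Y=0. Observed 1.
Test 1: faults giving observed 1 are {N2 stuck-at-1}.
Only N2 stuck-at-1 is consistent with every test.

N2 stuck-at-1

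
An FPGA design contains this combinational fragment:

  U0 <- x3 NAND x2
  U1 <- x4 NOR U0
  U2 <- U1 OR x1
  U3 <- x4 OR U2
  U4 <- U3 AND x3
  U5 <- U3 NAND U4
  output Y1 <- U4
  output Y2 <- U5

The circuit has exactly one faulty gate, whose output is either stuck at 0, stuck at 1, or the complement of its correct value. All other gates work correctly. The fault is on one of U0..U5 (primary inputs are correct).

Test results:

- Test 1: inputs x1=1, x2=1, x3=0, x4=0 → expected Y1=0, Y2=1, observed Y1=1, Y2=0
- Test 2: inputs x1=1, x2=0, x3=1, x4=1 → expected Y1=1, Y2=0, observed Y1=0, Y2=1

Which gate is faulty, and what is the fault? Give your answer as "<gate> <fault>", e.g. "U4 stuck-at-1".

Fault-free values for test 1 (x1=1, x2=1, x3=0, x4=0): U0=1, U1=0, U2=1, U3=1, U4=0, U5=1, giving Y1=0, Y2=1. Observed Y1=1, Y2=0.
Test 1: faults giving observed Y1=1, Y2=0 are {U4 stuck-at-1, U4 inverted output}.
Test 2 (x1=1, x2=0, x3=1, x4=1): fault-free U0=1, U1=0, U2=1, U3=1, U4=1, U5=0 → Y1=1, Y2=0; observed Y1=0, Y2=1. Eliminates U4 stuck-at-1.
Only U4 inverted output is consistent with every test.

U4 inverted output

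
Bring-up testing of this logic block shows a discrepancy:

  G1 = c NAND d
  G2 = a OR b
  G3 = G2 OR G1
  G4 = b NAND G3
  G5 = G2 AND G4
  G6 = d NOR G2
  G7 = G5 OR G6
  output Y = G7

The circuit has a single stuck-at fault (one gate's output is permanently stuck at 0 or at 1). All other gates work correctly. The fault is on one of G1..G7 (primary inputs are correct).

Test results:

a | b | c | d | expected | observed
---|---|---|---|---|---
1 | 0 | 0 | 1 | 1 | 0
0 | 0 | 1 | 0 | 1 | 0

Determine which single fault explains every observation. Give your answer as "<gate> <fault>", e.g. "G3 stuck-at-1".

Fault-free values for test 1 (a=1, b=0, c=0, d=1): G1=1, G2=1, G3=1, G4=1, G5=1, G6=0, G7=1, giving Y=1. Observed 0.
Test 1: faults giving observed 0 are {G2 stuck-at-0, G4 stuck-at-0, G5 stuck-at-0, G7 stuck-at-0}.
Test 2 (a=0, b=0, c=1, d=0): fault-free G1=1, G2=0, G3=1, G4=1, G5=0, G6=1, G7=1 → 1; observed 0. Eliminates G2 stuck-at-0, G4 stuck-at-0, G5 stuck-at-0.
Only G7 stuck-at-0 is consistent with every test.

G7 stuck-at-0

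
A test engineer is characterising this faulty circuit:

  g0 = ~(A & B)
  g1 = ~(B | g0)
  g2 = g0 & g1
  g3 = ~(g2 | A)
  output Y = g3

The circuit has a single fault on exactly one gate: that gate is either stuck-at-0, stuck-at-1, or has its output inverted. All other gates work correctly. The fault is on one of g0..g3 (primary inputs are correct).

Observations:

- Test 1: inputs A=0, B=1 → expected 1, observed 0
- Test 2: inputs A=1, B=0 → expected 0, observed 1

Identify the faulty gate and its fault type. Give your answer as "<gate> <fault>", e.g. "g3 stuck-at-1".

Fault-free values for test 1 (A=0, B=1): g0=1, g1=0, g2=0, g3=1, giving Y=1. Observed 0.
Test 1: faults giving observed 0 are {g1 stuck-at-1, g1 inverted output, g2 stuck-at-1, g2 inverted output, g3 stuck-at-0, g3 inverted output}.
Test 2 (A=1, B=0): fault-free g0=1, g1=0, g2=0, g3=0 → 0; observed 1. Eliminates g1 stuck-at-1, g1 inverted output, g2 stuck-at-1, g2 inverted output, g3 stuck-at-0.
Only g3 inverted output is consistent with every test.

g3 inverted output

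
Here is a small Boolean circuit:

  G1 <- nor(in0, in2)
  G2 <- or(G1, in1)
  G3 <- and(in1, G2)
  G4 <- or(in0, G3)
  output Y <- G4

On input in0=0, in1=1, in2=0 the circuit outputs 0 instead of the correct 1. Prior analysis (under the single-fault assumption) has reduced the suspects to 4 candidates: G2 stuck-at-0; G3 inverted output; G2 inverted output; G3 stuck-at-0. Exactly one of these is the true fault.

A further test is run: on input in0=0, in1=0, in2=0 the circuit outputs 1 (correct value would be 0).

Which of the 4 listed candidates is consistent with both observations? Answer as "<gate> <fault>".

Evaluate each candidate on input in0=0, in1=0, in2=0:
  G2 stuck-at-0: G1=1, G2=0 [stuck-at-0], G3=0, G4=0 → 0 — eliminated
  G3 inverted output: G1=1, G2=1, G3=1 [inverted output], G4=1 → 1 — matches
  G2 inverted output: G1=1, G2=0 [inverted output], G3=0, G4=0 → 0 — eliminated
  G3 stuck-at-0: G1=1, G2=1, G3=0 [stuck-at-0], G4=0 → 0 — eliminated
Only G3 inverted output reproduces the observed 1.

G3 inverted output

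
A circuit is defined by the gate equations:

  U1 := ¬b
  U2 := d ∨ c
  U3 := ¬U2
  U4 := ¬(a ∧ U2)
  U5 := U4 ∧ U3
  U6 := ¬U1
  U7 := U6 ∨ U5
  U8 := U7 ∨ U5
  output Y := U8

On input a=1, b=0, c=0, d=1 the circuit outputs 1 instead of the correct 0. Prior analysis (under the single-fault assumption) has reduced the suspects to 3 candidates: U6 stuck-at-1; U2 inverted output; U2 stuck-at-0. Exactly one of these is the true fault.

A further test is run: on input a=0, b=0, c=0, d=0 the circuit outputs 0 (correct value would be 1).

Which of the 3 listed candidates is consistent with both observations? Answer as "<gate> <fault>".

Evaluate each candidate on input a=0, b=0, c=0, d=0:
  U6 stuck-at-1: U1=1, U2=0, U3=1, U4=1, U5=1, U6=1 [stuck-at-1], U7=1, U8=1 → 1 — eliminated
  U2 inverted output: U1=1, U2=1 [inverted output], U3=0, U4=1, U5=0, U6=0, U7=0, U8=0 → 0 — matches
  U2 stuck-at-0: U1=1, U2=0 [stuck-at-0], U3=1, U4=1, U5=1, U6=0, U7=1, U8=1 → 1 — eliminated
Only U2 inverted output reproduces the observed 0.

U2 inverted output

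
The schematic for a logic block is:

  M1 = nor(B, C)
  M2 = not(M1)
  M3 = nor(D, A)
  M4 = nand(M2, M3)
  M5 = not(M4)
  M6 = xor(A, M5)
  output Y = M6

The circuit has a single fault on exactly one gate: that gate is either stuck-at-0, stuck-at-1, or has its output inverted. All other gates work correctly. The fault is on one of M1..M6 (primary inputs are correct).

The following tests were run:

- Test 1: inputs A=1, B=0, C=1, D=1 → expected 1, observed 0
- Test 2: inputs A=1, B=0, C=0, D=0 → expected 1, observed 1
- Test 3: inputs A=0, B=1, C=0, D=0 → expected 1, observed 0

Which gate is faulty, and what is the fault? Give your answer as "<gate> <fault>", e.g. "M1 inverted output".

M3 inverted output

Fault-free values for test 1 (A=1, B=0, C=1, D=1): M1=0, M2=1, M3=0, M4=1, M5=0, M6=1, giving Y=1. Observed 0.
Test 1: faults giving observed 0 are {M3 stuck-at-1, M3 inverted output, M4 stuck-at-0, M4 inverted output, M5 stuck-at-1, M5 inverted output, M6 stuck-at-0, M6 inverted output}.
Test 2 (A=1, B=0, C=0, D=0): fault-free M1=1, M2=0, M3=0, M4=1, M5=0, M6=1 → 1; observed 1. Eliminates M4 stuck-at-0, M4 inverted output, M5 stuck-at-1, M5 inverted output, M6 stuck-at-0, M6 inverted output.
Test 3 (A=0, B=1, C=0, D=0): fault-free M1=0, M2=1, M3=1, M4=0, M5=1, M6=1 → 1; observed 0. Eliminates M3 stuck-at-1.
Only M3 inverted output is consistent with every test.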